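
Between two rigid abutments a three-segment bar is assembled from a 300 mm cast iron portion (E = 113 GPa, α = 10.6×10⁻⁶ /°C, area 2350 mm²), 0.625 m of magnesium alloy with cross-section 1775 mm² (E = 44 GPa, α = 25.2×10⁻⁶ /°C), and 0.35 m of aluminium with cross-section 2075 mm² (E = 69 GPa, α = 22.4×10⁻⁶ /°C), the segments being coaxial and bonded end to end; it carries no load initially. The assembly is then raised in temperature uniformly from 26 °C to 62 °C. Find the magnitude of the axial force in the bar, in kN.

With the walls removed the bar would change length by δ_free = Σ αᵢΔT Lᵢ = 10.6×10⁻⁶×36×300 + 25.2×10⁻⁶×36×625 + 22.4×10⁻⁶×36×350 = 0.9637 mm.
Since the ends are fixed, an axial force P builds up, equal in every segment, with P · Σ Lᵢ/(AᵢEᵢ) = δ_free.
The series flexibility is Σ Lᵢ/(AᵢEᵢ) = 300/(2350×113×10³) + 625/(1775×44×10³) + 350/(2075×69×10³) = 1.158×10⁻⁵ mm/N.
Hence P = δ_free / Σ(L/AE) = 0.9637/1.158×10⁻⁵ = 83.25 kN (compressive).

P ≈ 83.2 kN (compressive)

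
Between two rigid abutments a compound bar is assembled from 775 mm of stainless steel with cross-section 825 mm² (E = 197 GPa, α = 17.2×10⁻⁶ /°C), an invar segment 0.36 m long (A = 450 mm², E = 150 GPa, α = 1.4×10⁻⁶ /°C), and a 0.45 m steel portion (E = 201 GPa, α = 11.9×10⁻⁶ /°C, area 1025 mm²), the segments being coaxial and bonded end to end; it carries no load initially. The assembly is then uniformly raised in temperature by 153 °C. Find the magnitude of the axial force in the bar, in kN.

P ≈ 239 kN (compressive)

If the supports were absent, the total length change would be Σ αᵢΔT Lᵢ = 17.2×10⁻⁶×153×775 + 1.4×10⁻⁶×153×360 + 11.9×10⁻⁶×153×450 = 2.936 mm.
The walls prevent any net length change, so an axial force P (same in every segment) develops. Compatibility: P · Σ Lᵢ/(AᵢEᵢ) = δ_free.
The series flexibility is Σ Lᵢ/(AᵢEᵢ) = 775/(825×197×10³) + 360/(450×150×10³) + 450/(1025×201×10³) = 1.229×10⁻⁵ mm/N.
P = 2.936 / 1.229×10⁻⁵ = 239000 N = 239 kN, compressive.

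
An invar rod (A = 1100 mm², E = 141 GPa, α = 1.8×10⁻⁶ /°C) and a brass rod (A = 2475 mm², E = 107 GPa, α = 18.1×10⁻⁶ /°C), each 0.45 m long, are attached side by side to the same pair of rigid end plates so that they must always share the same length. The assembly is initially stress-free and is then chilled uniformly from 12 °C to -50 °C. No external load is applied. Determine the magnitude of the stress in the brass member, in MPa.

Both members must finish at the same length. With the larger α, the brass tends to over-contract; the plates restrain it, putting the brass in tension and the invar in compression. With no external load the two internal forces are equal and opposite, magnitude P.
Equating the net (thermal + elastic) strains gives |α₁ − α₂|·ΔT = P·[1/(A₁E₁) + 1/(A₂E₂)].
|α₁ − α₂|·ΔT = 16.3×10⁻⁶ × 62 = 0.001011.
1/(A₁E₁) + 1/(A₂E₂) = 1/(1100×141×10³) + 1/(2475×107×10³) = 1.022×10⁻⁸ N⁻¹.
P = 0.001011 / 1.022×10⁻⁸ = 98850 N = 98.85 kN.
σ_{brass} = P/A₂ = 98850/2475 = 39.94 MPa, tensile.

σ ≈ 39.9 MPa (tensile)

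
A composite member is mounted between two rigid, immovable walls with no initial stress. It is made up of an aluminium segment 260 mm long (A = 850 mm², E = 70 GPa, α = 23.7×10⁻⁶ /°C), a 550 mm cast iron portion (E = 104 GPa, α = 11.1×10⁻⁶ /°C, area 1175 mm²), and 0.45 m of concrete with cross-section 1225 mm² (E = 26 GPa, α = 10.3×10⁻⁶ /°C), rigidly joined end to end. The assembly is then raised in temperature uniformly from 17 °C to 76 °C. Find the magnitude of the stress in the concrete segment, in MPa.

σ ≈ 35.4 MPa (compressive)

Free thermal expansion of the whole bar: Σ αᵢΔT Lᵢ = 23.7×10⁻⁶×59×260 + 11.1×10⁻⁶×59×550 + 10.3×10⁻⁶×59×450 = 0.9972 mm.
The rigid supports impose zero overall length change; the single axial force P common to all segments must satisfy P Σ Lᵢ/(AᵢEᵢ) = δ_free.
The series flexibility is Σ Lᵢ/(AᵢEᵢ) = 260/(850×70×10³) + 550/(1175×104×10³) + 450/(1225×26×10³) = 2.3×10⁻⁵ mm/N.
Hence P = δ_free / Σ(L/AE) = 0.9972/2.3×10⁻⁵ = 43.36 kN (compressive).
σ_{concrete} = P / A = 43360 / 1225 = 35.39 MPa.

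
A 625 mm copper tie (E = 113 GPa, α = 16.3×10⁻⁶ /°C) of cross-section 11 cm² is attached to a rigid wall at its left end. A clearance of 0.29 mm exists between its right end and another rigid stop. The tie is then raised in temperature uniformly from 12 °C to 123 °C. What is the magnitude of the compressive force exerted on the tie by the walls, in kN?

If the wall were absent the tie would grow by αΔT L = 16.3×10⁻⁶ × 111 × 625 = 1.131 mm.
After closing the 0.29 mm clearance, 1.131 − 0.29 = 0.8408 mm of expansion remains to be suppressed by the wall.
So σ = E(δ_free − g)/L = 113×10³ × 0.8408/625 = 152 MPa.
Force on the wall = σA = 152 × 1100 mm² = 167.2 kN.

P ≈ 167 kN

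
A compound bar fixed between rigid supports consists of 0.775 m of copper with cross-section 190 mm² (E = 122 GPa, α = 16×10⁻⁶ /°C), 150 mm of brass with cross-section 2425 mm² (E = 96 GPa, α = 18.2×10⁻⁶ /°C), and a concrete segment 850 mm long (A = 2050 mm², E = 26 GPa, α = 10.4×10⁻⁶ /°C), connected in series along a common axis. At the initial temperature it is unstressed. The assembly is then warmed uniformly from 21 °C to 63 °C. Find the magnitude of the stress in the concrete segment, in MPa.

σ ≈ 9.82 MPa (compressive)

Free thermal expansion of the whole bar: Σ αᵢΔT Lᵢ = 16×10⁻⁶×42×775 + 18.2×10⁻⁶×42×150 + 10.4×10⁻⁶×42×850 = 1.007 mm.
Since the ends are fixed, an axial force P builds up, equal in every segment, with P · Σ Lᵢ/(AᵢEᵢ) = δ_free.
Σ Lᵢ/(AᵢEᵢ) = 775/(190×122×10³) + 150/(2425×96×10³) + 850/(2050×26×10³) = 5.003×10⁻⁵ mm/N.
Hence P = δ_free / Σ(L/AE) = 1.007/5.003×10⁻⁵ = 20.12 kN (compressive).
σ_{concrete} = P / A = 20120 / 2050 = 9.817 MPa.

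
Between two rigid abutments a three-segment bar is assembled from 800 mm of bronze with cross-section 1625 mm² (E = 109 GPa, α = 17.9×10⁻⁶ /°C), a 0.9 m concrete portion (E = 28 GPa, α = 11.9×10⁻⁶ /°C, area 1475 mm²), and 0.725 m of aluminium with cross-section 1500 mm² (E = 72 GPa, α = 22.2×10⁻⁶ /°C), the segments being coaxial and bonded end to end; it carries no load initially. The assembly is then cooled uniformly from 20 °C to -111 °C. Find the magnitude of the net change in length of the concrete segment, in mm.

|ΔL| ≈ 2.15 mm

Free thermal contraction of the whole bar: Σ αᵢΔT Lᵢ = 17.9×10⁻⁶×131×800 + 11.9×10⁻⁶×131×900 + 22.2×10⁻⁶×131×725 = 5.387 mm.
The walls prevent any net length change, so an axial force P (same in every segment) develops. Compatibility: P · Σ Lᵢ/(AᵢEᵢ) = δ_free.
Σ Lᵢ/(AᵢEᵢ) = 800/(1625×109×10³) + 900/(1475×28×10³) + 725/(1500×72×10³) = 3.302×10⁻⁵ mm/N.
So P = 5.387 / 3.302×10⁻⁵ = 163.1 kN, tensile.
For the concrete segment, free thermal change = 11.9×10⁻⁶×131×900 = 1.403 mm and elastic change from P = 163100×900/(1475×28×10³) = 3.555 mm; these oppose, so the net change is 2.15 mm (segment lengthens).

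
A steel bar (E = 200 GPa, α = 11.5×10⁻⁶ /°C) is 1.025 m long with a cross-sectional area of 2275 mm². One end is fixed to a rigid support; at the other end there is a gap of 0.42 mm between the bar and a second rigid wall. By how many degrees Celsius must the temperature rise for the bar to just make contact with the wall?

ΔT ≈ 35.6 °C

The gap closes when αΔT L = 0.42 mm, since the bar is still unstressed at that instant.
ΔT = 0.42 / (11.5×10⁻⁶ × 1025) = 35.63 °C.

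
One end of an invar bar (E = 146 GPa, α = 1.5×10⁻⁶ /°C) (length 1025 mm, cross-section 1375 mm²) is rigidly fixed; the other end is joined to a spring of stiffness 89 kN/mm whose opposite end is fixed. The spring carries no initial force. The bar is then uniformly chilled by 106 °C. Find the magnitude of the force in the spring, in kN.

P ≈ 9.97 kN

The unrestrained thermal change is αΔT L = 1.5×10⁻⁶ × 106 × 1025 = 0.163 mm.
Let P be the tensile force in the spring. The bar extends elastically by PL/(AE) and the spring stretches by P/k; together these equal δ_free.
P [ L/(AE) + 1/k ] = δ_free → P [ 1025/(1375×146×10³) + 1/(89×10³) ] = 0.163.
P = 0.163 / 1.634×10⁻⁵ = 9973 N.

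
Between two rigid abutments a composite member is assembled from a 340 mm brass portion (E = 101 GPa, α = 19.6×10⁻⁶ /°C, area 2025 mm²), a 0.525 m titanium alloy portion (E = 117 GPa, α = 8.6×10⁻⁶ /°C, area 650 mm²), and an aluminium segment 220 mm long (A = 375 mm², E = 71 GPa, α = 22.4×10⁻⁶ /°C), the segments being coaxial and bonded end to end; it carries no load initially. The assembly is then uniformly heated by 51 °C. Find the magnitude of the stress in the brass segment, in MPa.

With the walls removed the bar would change length by δ_free = Σ αᵢΔT Lᵢ = 19.6×10⁻⁶×51×340 + 8.6×10⁻⁶×51×525 + 22.4×10⁻⁶×51×220 = 0.8215 mm.
Since the ends are fixed, an axial force P builds up, equal in every segment, with P · Σ Lᵢ/(AᵢEᵢ) = δ_free.
The series flexibility is Σ Lᵢ/(AᵢEᵢ) = 340/(2025×101×10³) + 525/(650×117×10³) + 220/(375×71×10³) = 1.683×10⁻⁵ mm/N.
Hence P = δ_free / Σ(L/AE) = 0.8215/1.683×10⁻⁵ = 48.81 kN (compressive).
σ_{brass} = P / A = 48810 / 2025 = 24.11 MPa.

σ ≈ 24.1 MPa (compressive)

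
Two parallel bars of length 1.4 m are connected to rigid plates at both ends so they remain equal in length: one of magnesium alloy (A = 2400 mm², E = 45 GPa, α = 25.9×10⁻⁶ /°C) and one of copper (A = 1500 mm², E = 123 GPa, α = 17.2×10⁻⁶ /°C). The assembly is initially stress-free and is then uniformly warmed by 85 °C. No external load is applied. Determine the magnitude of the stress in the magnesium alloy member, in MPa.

σ ≈ 21 MPa (compressive)

Both members must finish at the same length. With the larger α, the magnesium alloy tends to over-expand; the plates restrain it, putting the magnesium alloy in compression and the copper in tension. With no external load the two internal forces are equal and opposite, magnitude P.
Setting the final lengths equal and cancelling L: (α₁ − α₂)ΔT = P/(A₁E₁) + P/(A₂E₂).
|α₁ − α₂|·ΔT = 8.7×10⁻⁶ × 85 = 0.0007395.
1/(A₁E₁) + 1/(A₂E₂) = 1/(2400×45×10³) + 1/(1500×123×10³) = 1.468×10⁻⁸ N⁻¹.
P = 0.0007395 / 1.468×10⁻⁸ = 50380 N = 50.38 kN.
σ_{magnesium alloy} = P/A₁ = 50380/2400 = 20.99 MPa, compressive.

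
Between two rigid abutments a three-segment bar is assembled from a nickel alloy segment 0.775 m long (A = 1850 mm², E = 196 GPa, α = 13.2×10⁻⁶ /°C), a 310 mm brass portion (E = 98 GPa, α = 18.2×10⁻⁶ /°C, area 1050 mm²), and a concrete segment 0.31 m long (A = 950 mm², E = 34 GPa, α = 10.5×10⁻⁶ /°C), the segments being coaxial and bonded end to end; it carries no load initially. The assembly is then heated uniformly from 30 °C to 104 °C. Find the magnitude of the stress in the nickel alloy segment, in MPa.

Free thermal expansion of the whole bar: Σ αᵢΔT Lᵢ = 13.2×10⁻⁶×74×775 + 18.2×10⁻⁶×74×310 + 10.5×10⁻⁶×74×310 = 1.415 mm.
The walls prevent any net length change, so an axial force P (same in every segment) develops. Compatibility: P · Σ Lᵢ/(AᵢEᵢ) = δ_free.
The series flexibility is Σ Lᵢ/(AᵢEᵢ) = 775/(1850×196×10³) + 310/(1050×98×10³) + 310/(950×34×10³) = 1.475×10⁻⁵ mm/N.
So P = 1.415 / 1.475×10⁻⁵ = 95.98 kN, compressive.
σ_{nickel alloy} = P / A = 95980 / 1850 = 51.88 MPa.

σ ≈ 51.9 MPa (compressive)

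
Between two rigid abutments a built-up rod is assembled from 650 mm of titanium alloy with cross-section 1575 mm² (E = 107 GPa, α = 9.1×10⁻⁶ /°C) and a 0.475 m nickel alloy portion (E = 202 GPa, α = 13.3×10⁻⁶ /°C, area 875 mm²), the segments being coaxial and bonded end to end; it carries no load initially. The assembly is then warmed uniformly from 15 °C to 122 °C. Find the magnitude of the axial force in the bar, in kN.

With the walls removed the bar would change length by δ_free = Σ αᵢΔT Lᵢ = 9.1×10⁻⁶×107×650 + 13.3×10⁻⁶×107×475 = 1.309 mm.
The walls prevent any net length change, so an axial force P (same in every segment) develops. Compatibility: P · Σ Lᵢ/(AᵢEᵢ) = δ_free.
The series flexibility is Σ Lᵢ/(AᵢEᵢ) = 650/(1575×107×10³) + 475/(875×202×10³) = 6.544×10⁻⁶ mm/N.
P = 1.309 / 6.544×10⁻⁶ = 200000 N = 200 kN, compressive.

P ≈ 200 kN (compressive)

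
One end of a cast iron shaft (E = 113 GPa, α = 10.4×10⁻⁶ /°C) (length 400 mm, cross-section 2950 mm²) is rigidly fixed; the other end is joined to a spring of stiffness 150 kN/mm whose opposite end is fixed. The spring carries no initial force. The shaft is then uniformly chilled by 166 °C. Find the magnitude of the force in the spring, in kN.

P ≈ 87.8 kN

Free thermal contraction: δ_free = αΔT L = 10.4×10⁻⁶ × 166 × 400 = 0.6906 mm.
With a force P in the spring, the elastic change of the shaft is PL/(AE) and that of the spring is P/k; compatibility requires their sum to equal δ_free.
P [ L/(AE) + 1/k ] = δ_free → P [ 400/(2950×113×10³) + 1/(150×10³) ] = 0.6906.
P = 0.6906 / 7.867×10⁻⁶ = 87780 N.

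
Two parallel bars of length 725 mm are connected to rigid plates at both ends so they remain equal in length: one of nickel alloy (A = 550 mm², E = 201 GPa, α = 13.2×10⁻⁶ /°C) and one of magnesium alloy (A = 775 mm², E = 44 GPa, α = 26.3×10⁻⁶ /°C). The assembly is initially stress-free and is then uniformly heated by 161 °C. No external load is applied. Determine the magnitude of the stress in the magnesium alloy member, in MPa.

The magnesium alloy has the larger α, so on heating it would change length more than the nickel alloy if both were free. The rigid plates force a common final length, so the magnesium alloy is put into compression and the nickel alloy into tension, with equal and opposite forces P (no external load).
Equating the net (thermal + elastic) strains gives |α₁ − α₂|·ΔT = P·[1/(A₁E₁) + 1/(A₂E₂)].
|α₁ − α₂|·ΔT = 13.1×10⁻⁶ × 161 = 0.002109.
1/(A₁E₁) + 1/(A₂E₂) = 1/(550×201×10³) + 1/(775×44×10³) = 3.837×10⁻⁸ N⁻¹.
So P = 0.002109 / 3.837×10⁻⁸ = 54.97 kN.
σ_{magnesium alloy} = P/A₂ = 54970/775 = 70.92 MPa, compressive.

σ ≈ 70.9 MPa (compressive)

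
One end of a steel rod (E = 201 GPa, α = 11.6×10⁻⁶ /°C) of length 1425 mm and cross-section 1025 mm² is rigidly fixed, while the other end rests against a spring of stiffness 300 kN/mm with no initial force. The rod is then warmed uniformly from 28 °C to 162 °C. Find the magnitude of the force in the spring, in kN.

The unrestrained thermal change is αΔT L = 11.6×10⁻⁶ × 134 × 1425 = 2.215 mm.
With a force P in the spring, the elastic change of the rod is PL/(AE) and that of the spring is P/k; compatibility requires their sum to equal δ_free.
P [ L/(AE) + 1/k ] = δ_free → P [ 1425/(1025×201×10³) + 1/(300×10³) ] = 2.215.
P = 2.215 / 1.025×10⁻⁵ = 216100 N.

P ≈ 216 kN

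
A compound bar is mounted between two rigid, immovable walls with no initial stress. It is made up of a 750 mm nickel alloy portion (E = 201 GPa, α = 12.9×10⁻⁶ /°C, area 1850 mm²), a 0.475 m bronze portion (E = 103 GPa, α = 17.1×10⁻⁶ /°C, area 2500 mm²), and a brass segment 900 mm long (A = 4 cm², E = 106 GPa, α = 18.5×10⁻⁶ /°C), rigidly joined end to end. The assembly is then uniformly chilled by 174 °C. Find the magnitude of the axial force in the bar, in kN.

P ≈ 239 kN (tensile)

With the walls removed the bar would change length by δ_free = Σ αᵢΔT Lᵢ = 12.9×10⁻⁶×174×750 + 17.1×10⁻⁶×174×475 + 18.5×10⁻⁶×174×900 = 5.994 mm.
The rigid supports impose zero overall length change; the single axial force P common to all segments must satisfy P Σ Lᵢ/(AᵢEᵢ) = δ_free.
The series flexibility is Σ Lᵢ/(AᵢEᵢ) = 750/(1850×201×10³) + 475/(2500×103×10³) + 900/(400×106×10³) = 2.509×10⁻⁵ mm/N.
Hence P = δ_free / Σ(L/AE) = 5.994/2.509×10⁻⁵ = 238.9 kN (tensile).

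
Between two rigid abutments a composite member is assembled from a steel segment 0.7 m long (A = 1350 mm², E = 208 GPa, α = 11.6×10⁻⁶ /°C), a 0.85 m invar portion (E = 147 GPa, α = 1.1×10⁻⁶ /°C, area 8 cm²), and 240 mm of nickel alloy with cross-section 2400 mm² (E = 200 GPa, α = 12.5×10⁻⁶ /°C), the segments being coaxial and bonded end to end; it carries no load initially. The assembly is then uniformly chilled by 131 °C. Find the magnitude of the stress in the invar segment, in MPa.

σ ≈ 193 MPa (tensile)

Free thermal contraction of the whole bar: Σ αᵢΔT Lᵢ = 11.6×10⁻⁶×131×700 + 1.1×10⁻⁶×131×850 + 12.5×10⁻⁶×131×240 = 1.579 mm.
The rigid supports impose zero overall length change; the single axial force P common to all segments must satisfy P Σ Lᵢ/(AᵢEᵢ) = δ_free.
Σ Lᵢ/(AᵢEᵢ) = 700/(1350×208×10³) + 850/(800×147×10³) + 240/(2400×200×10³) = 1.022×10⁻⁵ mm/N.
Hence P = δ_free / Σ(L/AE) = 1.579/1.022×10⁻⁵ = 154.5 kN (tensile).
σ_{invar} = P / A = 154500 / 800 = 193.1 MPa.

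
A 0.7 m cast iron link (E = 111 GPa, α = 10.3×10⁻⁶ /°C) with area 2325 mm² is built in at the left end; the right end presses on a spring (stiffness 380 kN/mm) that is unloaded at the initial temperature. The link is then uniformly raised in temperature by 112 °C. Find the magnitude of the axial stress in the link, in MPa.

If the spring were absent the link would lengthen by αΔT L = 10.3×10⁻⁶ × 112 × 700 = 0.8075 mm.
With a force P in the spring, the elastic change of the link is PL/(AE) and that of the spring is P/k; compatibility requires their sum to equal δ_free.
So P = δ_free / [L/(AE) + 1/k] = 0.8075 / [ 700/(2325×111×10³) + 1/(380×10³) ].
P = 0.8075 / 5.344×10⁻⁶ = 151100 N.
σ = P/A = 151100/2325 = 64.99 MPa.

σ ≈ 65 MPa (compressive)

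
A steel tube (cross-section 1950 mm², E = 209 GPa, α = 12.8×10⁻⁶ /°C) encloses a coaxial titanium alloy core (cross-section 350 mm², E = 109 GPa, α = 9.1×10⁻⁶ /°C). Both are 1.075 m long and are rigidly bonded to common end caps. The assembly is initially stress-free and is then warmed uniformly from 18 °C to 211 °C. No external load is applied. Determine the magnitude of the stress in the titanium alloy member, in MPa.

σ ≈ 71.2 MPa (tensile)

Equilibrium of a rigid end plate with no external load gives equal and opposite internal forces ±P in the two members. Since α_{steel} > α_{titanium alloy}, heating drives the steel into compression and the titanium alloy into tension.
Compatibility of the two members (thermal + elastic change equal): (α₁ − α₂)ΔT = P·[1/(A₁E₁) + 1/(A₂E₂)].
|α₁ − α₂|·ΔT = 3.7×10⁻⁶ × 193 = 0.0007141.
1/(A₁E₁) + 1/(A₂E₂) = 1/(1950×209×10³) + 1/(350×109×10³) = 2.867×10⁻⁸ N⁻¹.
P = 0.0007141 / 2.867×10⁻⁸ = 24910 N = 24.91 kN.
σ_{titanium alloy} = P/A₂ = 24910/350 = 71.17 MPa, tensile.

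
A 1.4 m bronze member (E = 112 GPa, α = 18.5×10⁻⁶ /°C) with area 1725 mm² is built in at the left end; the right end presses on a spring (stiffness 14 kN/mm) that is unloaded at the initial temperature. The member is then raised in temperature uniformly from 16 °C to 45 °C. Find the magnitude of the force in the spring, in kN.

P ≈ 9.55 kN

If the spring were absent the member would lengthen by αΔT L = 18.5×10⁻⁶ × 29 × 1400 = 0.7511 mm.
Let P be the compressive force at the spring. The member shortens elastically by PL/(AE) and the spring compresses by P/k; together these equal δ_free.
So P = δ_free / [L/(AE) + 1/k] = 0.7511 / [ 1400/(1725×112×10³) + 1/(14×10³) ].
P = 0.7511 / 7.867×10⁻⁵ = 9547 N.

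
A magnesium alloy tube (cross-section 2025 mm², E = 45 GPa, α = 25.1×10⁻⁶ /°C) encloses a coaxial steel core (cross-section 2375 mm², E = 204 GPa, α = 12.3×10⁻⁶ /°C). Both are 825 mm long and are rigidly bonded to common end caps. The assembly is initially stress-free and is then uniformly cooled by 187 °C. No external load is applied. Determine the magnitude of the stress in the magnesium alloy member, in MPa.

Equilibrium of a rigid end plate with no external load gives equal and opposite internal forces ±P in the two members. Since α_{magnesium alloy} > α_{steel}, cooling drives the magnesium alloy into tension and the steel into compression.
Setting the final lengths equal and cancelling L: (α₁ − α₂)ΔT = P/(A₁E₁) + P/(A₂E₂).
|α₁ − α₂|·ΔT = 12.8×10⁻⁶ × 187 = 0.002394.
1/(A₁E₁) + 1/(A₂E₂) = 1/(2025×45×10³) + 1/(2375×204×10³) = 1.304×10⁻⁸ N⁻¹.
P = 0.002394 / 1.304×10⁻⁸ = 183600 N = 183.6 kN.
σ_{magnesium alloy} = P/A₁ = 183600/2025 = 90.66 MPa, tensile.

σ ≈ 90.7 MPa (tensile)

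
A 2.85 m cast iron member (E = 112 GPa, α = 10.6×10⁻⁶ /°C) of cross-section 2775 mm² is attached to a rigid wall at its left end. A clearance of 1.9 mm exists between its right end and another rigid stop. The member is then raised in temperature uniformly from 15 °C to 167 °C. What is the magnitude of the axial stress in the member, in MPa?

Unrestrained expansion: δ_free = αΔT L = 10.6×10⁻⁶ × 152 × 2850 = 4.592 mm.
This exceeds the 1.9 mm gap, so the wall pushes back. The portion of expansion that must be recovered elastically is δ_free − gap = 4.592 − 1.9 = 2.692 mm.
Compatibility: PL/(AE) = 2.692 mm, so σ = P/A = E × (2.692/2850) = 105.8 MPa.

σ ≈ 106 MPa (compressive)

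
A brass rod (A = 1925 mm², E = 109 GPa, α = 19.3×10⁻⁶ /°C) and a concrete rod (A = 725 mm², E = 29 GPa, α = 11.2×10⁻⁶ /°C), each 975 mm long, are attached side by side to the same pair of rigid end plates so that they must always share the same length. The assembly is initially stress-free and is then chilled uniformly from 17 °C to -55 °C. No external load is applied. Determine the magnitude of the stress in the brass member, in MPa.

Both members must finish at the same length. With the larger α, the brass tends to over-contract; the plates restrain it, putting the brass in tension and the concrete in compression. With no external load the two internal forces are equal and opposite, magnitude P.
Compatibility of the two members (thermal + elastic change equal): (α₁ − α₂)ΔT = P·[1/(A₁E₁) + 1/(A₂E₂)].
|α₁ − α₂|·ΔT = 8.1×10⁻⁶ × 72 = 0.0005832.
1/(A₁E₁) + 1/(A₂E₂) = 1/(1925×109×10³) + 1/(725×29×10³) = 5.233×10⁻⁸ N⁻¹.
So P = 0.0005832 / 5.233×10⁻⁸ = 11.15 kN.
σ_{brass} = P/A₁ = 11150/1925 = 5.79 MPa, tensile.

σ ≈ 5.79 MPa (tensile)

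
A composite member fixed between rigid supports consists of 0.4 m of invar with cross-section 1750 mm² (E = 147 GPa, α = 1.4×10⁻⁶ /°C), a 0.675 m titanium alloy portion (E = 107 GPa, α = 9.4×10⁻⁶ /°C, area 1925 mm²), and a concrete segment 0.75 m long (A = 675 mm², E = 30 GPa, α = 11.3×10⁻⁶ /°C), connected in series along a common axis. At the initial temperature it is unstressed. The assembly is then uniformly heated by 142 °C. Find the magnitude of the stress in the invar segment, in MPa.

σ ≈ 29.8 MPa (compressive)

With the walls removed the bar would change length by δ_free = Σ αᵢΔT Lᵢ = 1.4×10⁻⁶×142×400 + 9.4×10⁻⁶×142×675 + 11.3×10⁻⁶×142×750 = 2.184 mm.
The walls prevent any net length change, so an axial force P (same in every segment) develops. Compatibility: P · Σ Lᵢ/(AᵢEᵢ) = δ_free.
The series flexibility is Σ Lᵢ/(AᵢEᵢ) = 400/(1750×147×10³) + 675/(1925×107×10³) + 750/(675×30×10³) = 4.187×10⁻⁵ mm/N.
Hence P = δ_free / Σ(L/AE) = 2.184/4.187×10⁻⁵ = 52.16 kN (compressive).
σ_{invar} = P / A = 52160 / 1750 = 29.81 MPa.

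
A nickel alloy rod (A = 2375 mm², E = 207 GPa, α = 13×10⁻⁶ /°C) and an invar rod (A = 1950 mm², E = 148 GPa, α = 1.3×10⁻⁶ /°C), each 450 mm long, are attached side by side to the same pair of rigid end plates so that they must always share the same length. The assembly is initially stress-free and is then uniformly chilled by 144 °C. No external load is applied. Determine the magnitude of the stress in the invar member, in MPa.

Both members must finish at the same length. With the larger α, the nickel alloy tends to over-contract; the plates restrain it, putting the nickel alloy in tension and the invar in compression. With no external load the two internal forces are equal and opposite, magnitude P.
Equating the net (thermal + elastic) strains gives |α₁ − α₂|·ΔT = P·[1/(A₁E₁) + 1/(A₂E₂)].
|α₁ − α₂|·ΔT = 11.7×10⁻⁶ × 144 = 0.001685.
1/(A₁E₁) + 1/(A₂E₂) = 1/(2375×207×10³) + 1/(1950×148×10³) = 5.499×10⁻⁹ N⁻¹.
So P = 0.001685 / 5.499×10⁻⁹ = 306.4 kN.
σ_{invar} = P/A₂ = 306400/1950 = 157.1 MPa, compressive.

σ ≈ 157 MPa (compressive)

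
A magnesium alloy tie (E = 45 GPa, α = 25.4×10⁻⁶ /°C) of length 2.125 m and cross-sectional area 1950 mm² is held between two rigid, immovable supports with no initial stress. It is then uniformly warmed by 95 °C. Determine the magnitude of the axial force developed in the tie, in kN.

Full restraint means ε = 0, so the stress is σ = EαΔT = 45×10³ × 25.4×10⁻⁶ × 95 = 108.6 MPa.
P = AEαΔT = 1950 × 45×10³ × 25.4×10⁻⁶ × 95 = 211.7 kN (compressive).

P ≈ 212 kN (compressive)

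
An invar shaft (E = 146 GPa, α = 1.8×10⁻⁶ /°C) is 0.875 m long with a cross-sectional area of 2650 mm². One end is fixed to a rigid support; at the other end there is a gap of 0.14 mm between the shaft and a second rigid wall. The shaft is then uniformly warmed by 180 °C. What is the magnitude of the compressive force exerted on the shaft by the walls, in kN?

Unrestrained expansion: δ_free = αΔT L = 1.8×10⁻⁶ × 180 × 875 = 0.2835 mm.
After closing the 0.14 mm clearance, 0.2835 − 0.14 = 0.1435 mm of expansion remains to be suppressed by the wall.
Compatibility: PL/(AE) = 0.1435 mm, so σ = P/A = E × (0.1435/875) = 23.94 MPa.
P = σA = 23.94 × 2650 = 63.45 kN.

P ≈ 63.5 kN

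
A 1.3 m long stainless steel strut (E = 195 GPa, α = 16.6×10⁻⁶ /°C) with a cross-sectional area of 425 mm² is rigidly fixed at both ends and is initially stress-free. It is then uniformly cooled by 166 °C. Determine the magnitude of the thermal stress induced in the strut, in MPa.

σ ≈ 537 MPa (tensile)

With length fixed, the mechanical strain must cancel the thermal strain αΔT = 16.6×10⁻⁶ × 166 = 2755.6×10⁻⁶.
Hence σ = E·αΔT = 195×10³ × 2755.6×10⁻⁶ = 537.3 MPa, tensile.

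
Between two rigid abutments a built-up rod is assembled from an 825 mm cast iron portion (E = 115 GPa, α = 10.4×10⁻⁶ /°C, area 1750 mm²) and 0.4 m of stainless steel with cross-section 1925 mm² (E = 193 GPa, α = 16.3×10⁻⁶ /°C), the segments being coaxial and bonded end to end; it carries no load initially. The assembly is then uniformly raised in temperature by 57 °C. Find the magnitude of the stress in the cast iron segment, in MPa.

If the supports were absent, the total length change would be Σ αᵢΔT Lᵢ = 10.4×10⁻⁶×57×825 + 16.3×10⁻⁶×57×400 = 0.8607 mm.
Since the ends are fixed, an axial force P builds up, equal in every segment, with P · Σ Lᵢ/(AᵢEᵢ) = δ_free.
Σ Lᵢ/(AᵢEᵢ) = 825/(1750×115×10³) + 400/(1925×193×10³) = 5.176×10⁻⁶ mm/N.
P = 0.8607 / 5.176×10⁻⁶ = 166300 N = 166.3 kN, compressive.
σ_{cast iron} = P / A = 166300 / 1750 = 95.02 MPa.

σ ≈ 95 MPa (compressive)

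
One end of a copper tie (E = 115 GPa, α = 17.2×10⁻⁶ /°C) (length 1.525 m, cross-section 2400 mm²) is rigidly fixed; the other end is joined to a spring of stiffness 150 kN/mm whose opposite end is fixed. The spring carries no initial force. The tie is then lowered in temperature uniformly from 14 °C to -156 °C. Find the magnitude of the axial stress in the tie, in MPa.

The unrestrained thermal change is αΔT L = 17.2×10⁻⁶ × 170 × 1525 = 4.459 mm.
Let P be the tensile force in the spring. The tie extends elastically by PL/(AE) and the spring stretches by P/k; together these equal δ_free.
P [ L/(AE) + 1/k ] = δ_free → P [ 1525/(2400×115×10³) + 1/(150×10³) ] = 4.459.
P = 4.459 / 1.219×10⁻⁵ = 365700 N.
σ = P/A = 365700/2400 = 152.4 MPa.

σ ≈ 152 MPa (tensile)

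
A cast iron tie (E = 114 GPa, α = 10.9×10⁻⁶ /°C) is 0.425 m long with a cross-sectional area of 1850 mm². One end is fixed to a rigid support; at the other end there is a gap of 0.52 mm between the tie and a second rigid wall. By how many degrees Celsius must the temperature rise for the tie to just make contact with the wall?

ΔT ≈ 112 °C

The gap closes when αΔT L = 0.52 mm, since the tie is still unstressed at that instant.
ΔT = 0.52 / (10.9×10⁻⁶ × 425) = 112.3 °C.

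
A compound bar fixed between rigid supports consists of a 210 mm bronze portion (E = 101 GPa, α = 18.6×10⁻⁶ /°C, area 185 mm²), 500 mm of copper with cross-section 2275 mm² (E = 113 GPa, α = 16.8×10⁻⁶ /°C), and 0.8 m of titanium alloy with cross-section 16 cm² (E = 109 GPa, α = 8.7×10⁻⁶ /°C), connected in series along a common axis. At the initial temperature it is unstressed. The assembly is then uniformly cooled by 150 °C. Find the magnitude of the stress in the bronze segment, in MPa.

Free thermal contraction of the whole bar: Σ αᵢΔT Lᵢ = 18.6×10⁻⁶×150×210 + 16.8×10⁻⁶×150×500 + 8.7×10⁻⁶×150×800 = 2.89 mm.
The rigid supports impose zero overall length change; the single axial force P common to all segments must satisfy P Σ Lᵢ/(AᵢEᵢ) = δ_free.
Σ Lᵢ/(AᵢEᵢ) = 210/(185×101×10³) + 500/(2275×113×10³) + 800/(1600×109×10³) = 1.777×10⁻⁵ mm/N.
P = 2.89 / 1.777×10⁻⁵ = 162600 N = 162.6 kN, tensile.
σ_{bronze} = P / A = 162600 / 185 = 879 MPa.

σ ≈ 879 MPa (tensile)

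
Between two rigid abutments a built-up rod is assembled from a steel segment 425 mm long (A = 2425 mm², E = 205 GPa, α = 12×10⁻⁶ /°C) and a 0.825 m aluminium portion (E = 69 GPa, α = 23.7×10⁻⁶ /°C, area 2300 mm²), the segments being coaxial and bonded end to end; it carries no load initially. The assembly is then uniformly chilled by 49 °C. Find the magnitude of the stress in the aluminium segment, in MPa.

σ ≈ 86.8 MPa (tensile)

If the supports were absent, the total length change would be Σ αᵢΔT Lᵢ = 12×10⁻⁶×49×425 + 23.7×10⁻⁶×49×825 = 1.208 mm.
The rigid supports impose zero overall length change; the single axial force P common to all segments must satisfy P Σ Lᵢ/(AᵢEᵢ) = δ_free.
The series flexibility is Σ Lᵢ/(AᵢEᵢ) = 425/(2425×205×10³) + 825/(2300×69×10³) = 6.053×10⁻⁶ mm/N.
P = 1.208 / 6.053×10⁻⁶ = 199600 N = 199.6 kN, tensile.
σ_{aluminium} = P / A = 199600 / 2300 = 86.76 MPa.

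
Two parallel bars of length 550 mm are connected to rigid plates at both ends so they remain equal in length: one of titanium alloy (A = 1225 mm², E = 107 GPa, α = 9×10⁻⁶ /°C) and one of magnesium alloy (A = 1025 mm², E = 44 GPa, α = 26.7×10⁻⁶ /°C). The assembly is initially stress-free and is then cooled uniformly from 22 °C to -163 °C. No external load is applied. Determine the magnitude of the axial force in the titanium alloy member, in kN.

P ≈ 110 kN (compressive in the titanium alloy)

Both members must finish at the same length. With the larger α, the magnesium alloy tends to over-contract; the plates restrain it, putting the magnesium alloy in tension and the titanium alloy in compression. With no external load the two internal forces are equal and opposite, magnitude P.
Equating the net (thermal + elastic) strains gives |α₁ − α₂|·ΔT = P·[1/(A₁E₁) + 1/(A₂E₂)].
|α₁ − α₂|·ΔT = 17.7×10⁻⁶ × 185 = 0.003275.
1/(A₁E₁) + 1/(A₂E₂) = 1/(1225×107×10³) + 1/(1025×44×10³) = 2.98×10⁻⁸ N⁻¹.
P = 0.003275 / 2.98×10⁻⁸ = 109900 N = 109.9 kN.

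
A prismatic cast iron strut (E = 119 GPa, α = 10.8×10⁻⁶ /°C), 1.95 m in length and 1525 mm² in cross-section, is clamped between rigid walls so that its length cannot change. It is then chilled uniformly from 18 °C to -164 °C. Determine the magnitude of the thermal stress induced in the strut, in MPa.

σ ≈ 234 MPa (tensile)

With length fixed, the mechanical strain must cancel the thermal strain αΔT = 10.8×10⁻⁶ × 182 = 1965.6×10⁻⁶.
σ = EαΔT = 119×10³ × 10.8×10⁻⁶ × 182 = 233.9 MPa (tensile; the strut is trying to contract).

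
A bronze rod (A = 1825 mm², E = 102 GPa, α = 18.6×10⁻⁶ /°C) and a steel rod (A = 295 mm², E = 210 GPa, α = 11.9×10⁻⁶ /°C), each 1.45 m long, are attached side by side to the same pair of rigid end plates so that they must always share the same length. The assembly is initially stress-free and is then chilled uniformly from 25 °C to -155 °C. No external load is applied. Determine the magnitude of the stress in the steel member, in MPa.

σ ≈ 190 MPa (compressive)

The bronze has the larger α, so on cooling it would change length more than the steel if both were free. The rigid plates force a common final length, so the bronze is put into tension and the steel into compression, with equal and opposite forces P (no external load).
Compatibility of the two members (thermal + elastic change equal): (α₁ − α₂)ΔT = P·[1/(A₁E₁) + 1/(A₂E₂)].
|α₁ − α₂|·ΔT = 6.7×10⁻⁶ × 180 = 0.001206.
1/(A₁E₁) + 1/(A₂E₂) = 1/(1825×102×10³) + 1/(295×210×10³) = 2.151×10⁻⁸ N⁻¹.
So P = 0.001206 / 2.151×10⁻⁸ = 56.06 kN.
σ_{steel} = P/A₂ = 56060/295 = 190 MPa, compressive.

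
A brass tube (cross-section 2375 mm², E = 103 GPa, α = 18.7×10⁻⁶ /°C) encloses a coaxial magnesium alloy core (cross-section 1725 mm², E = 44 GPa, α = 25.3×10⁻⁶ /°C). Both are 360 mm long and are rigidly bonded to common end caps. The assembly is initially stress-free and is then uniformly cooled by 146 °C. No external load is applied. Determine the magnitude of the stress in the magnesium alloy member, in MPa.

Both members must finish at the same length. With the larger α, the magnesium alloy tends to over-contract; the plates restrain it, putting the magnesium alloy in tension and the brass in compression. With no external load the two internal forces are equal and opposite, magnitude P.
Setting the final lengths equal and cancelling L: (α₁ − α₂)ΔT = P/(A₁E₁) + P/(A₂E₂).
|α₁ − α₂|·ΔT = 6.6×10⁻⁶ × 146 = 0.0009636.
1/(A₁E₁) + 1/(A₂E₂) = 1/(2375×103×10³) + 1/(1725×44×10³) = 1.726×10⁻⁸ N⁻¹.
So P = 0.0009636 / 1.726×10⁻⁸ = 55.82 kN.
σ_{magnesium alloy} = P/A₂ = 55820/1725 = 32.36 MPa, tensile.

σ ≈ 32.4 MPa (tensile)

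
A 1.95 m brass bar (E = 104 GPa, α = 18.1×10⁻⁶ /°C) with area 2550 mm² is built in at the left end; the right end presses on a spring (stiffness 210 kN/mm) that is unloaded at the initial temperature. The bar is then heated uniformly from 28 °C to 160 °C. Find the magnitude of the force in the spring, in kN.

P ≈ 385 kN

Free thermal expansion: δ_free = αΔT L = 18.1×10⁻⁶ × 132 × 1950 = 4.659 mm.
Let P be the compressive force at the spring. The bar shortens elastically by PL/(AE) and the spring compresses by P/k; together these equal δ_free.
So P = δ_free / [L/(AE) + 1/k] = 4.659 / [ 1950/(2550×104×10³) + 1/(210×10³) ].
P = 4.659 / 1.211×10⁻⁵ = 384600 N.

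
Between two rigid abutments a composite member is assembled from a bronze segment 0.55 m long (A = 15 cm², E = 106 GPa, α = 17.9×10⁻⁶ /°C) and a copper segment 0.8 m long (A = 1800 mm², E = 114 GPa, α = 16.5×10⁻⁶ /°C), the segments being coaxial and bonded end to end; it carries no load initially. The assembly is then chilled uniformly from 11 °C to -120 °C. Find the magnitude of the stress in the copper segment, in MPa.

Free thermal contraction of the whole bar: Σ αᵢΔT Lᵢ = 17.9×10⁻⁶×131×550 + 16.5×10⁻⁶×131×800 = 3.019 mm.
The walls prevent any net length change, so an axial force P (same in every segment) develops. Compatibility: P · Σ Lᵢ/(AᵢEᵢ) = δ_free.
Σ Lᵢ/(AᵢEᵢ) = 550/(1500×106×10³) + 800/(1800×114×10³) = 7.358×10⁻⁶ mm/N.
P = 3.019 / 7.358×10⁻⁶ = 410300 N = 410.3 kN, tensile.
σ_{copper} = P / A = 410300 / 1800 = 227.9 MPa.

σ ≈ 228 MPa (tensile)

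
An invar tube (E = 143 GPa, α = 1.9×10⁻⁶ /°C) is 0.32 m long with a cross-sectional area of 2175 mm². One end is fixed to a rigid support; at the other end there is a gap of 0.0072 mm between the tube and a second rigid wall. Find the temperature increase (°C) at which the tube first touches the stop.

The gap closes when αΔT L = 0.0072 mm, since the tube is still unstressed at that instant.
So ΔT = g/(αL) = 0.0072/(1.9×10⁻⁶ × 320) = 11.84 °C.

ΔT ≈ 11.8 °C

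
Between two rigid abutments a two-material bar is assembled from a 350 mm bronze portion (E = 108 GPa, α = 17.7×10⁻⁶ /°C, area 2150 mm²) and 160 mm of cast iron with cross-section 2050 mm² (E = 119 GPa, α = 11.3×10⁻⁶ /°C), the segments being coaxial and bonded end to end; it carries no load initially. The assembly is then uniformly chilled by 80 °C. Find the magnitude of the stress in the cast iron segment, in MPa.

If the supports were absent, the total length change would be Σ αᵢΔT Lᵢ = 17.7×10⁻⁶×80×350 + 11.3×10⁻⁶×80×160 = 0.6402 mm.
The walls prevent any net length change, so an axial force P (same in every segment) develops. Compatibility: P · Σ Lᵢ/(AᵢEᵢ) = δ_free.
Σ Lᵢ/(AᵢEᵢ) = 350/(2150×108×10³) + 160/(2050×119×10³) = 2.163×10⁻⁶ mm/N.
P = 0.6402 / 2.163×10⁻⁶ = 296000 N = 296 kN, tensile.
σ_{cast iron} = P / A = 296000 / 2050 = 144.4 MPa.

σ ≈ 144 MPa (tensile)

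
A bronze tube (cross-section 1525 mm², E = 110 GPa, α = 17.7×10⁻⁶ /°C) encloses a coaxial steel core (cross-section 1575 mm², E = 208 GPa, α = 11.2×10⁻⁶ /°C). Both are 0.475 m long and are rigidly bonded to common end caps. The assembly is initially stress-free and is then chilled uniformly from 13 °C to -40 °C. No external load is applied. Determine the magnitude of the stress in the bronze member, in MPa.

The bronze has the larger α, so on cooling it would change length more than the steel if both were free. The rigid plates force a common final length, so the bronze is put into tension and the steel into compression, with equal and opposite forces P (no external load).
Compatibility of the two members (thermal + elastic change equal): (α₁ − α₂)ΔT = P·[1/(A₁E₁) + 1/(A₂E₂)].
|α₁ − α₂|·ΔT = 6.5×10⁻⁶ × 53 = 0.0003445.
1/(A₁E₁) + 1/(A₂E₂) = 1/(1525×110×10³) + 1/(1575×208×10³) = 9.014×10⁻⁹ N⁻¹.
P = 0.0003445 / 9.014×10⁻⁹ = 38220 N = 38.22 kN.
σ_{bronze} = P/A₁ = 38220/1525 = 25.06 MPa, tensile.

σ ≈ 25.1 MPa (tensile)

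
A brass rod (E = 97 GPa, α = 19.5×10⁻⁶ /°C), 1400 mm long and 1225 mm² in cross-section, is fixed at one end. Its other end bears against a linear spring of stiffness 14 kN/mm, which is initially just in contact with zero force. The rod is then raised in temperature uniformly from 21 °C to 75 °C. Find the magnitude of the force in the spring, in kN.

P ≈ 17.7 kN

The unrestrained thermal change is αΔT L = 19.5×10⁻⁶ × 54 × 1400 = 1.474 mm.
Let P be the compressive force at the spring. The rod shortens elastically by PL/(AE) and the spring compresses by P/k; together these equal δ_free.
So P = δ_free / [L/(AE) + 1/k] = 1.474 / [ 1400/(1225×97×10³) + 1/(14×10³) ].
P = 1.474 / 8.321×10⁻⁵ = 17720 N.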